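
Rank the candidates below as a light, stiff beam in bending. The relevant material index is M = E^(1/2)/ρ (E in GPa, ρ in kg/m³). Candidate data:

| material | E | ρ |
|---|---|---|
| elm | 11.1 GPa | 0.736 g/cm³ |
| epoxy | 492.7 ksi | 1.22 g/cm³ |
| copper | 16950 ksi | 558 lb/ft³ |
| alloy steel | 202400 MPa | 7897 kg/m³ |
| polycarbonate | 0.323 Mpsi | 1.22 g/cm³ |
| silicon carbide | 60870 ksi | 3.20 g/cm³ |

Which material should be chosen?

Normalizing units and computing the index:
  elm: E = 11.10 GPa, ρ = 736.0 kg/m³
  epoxy: E = 3.397 GPa, ρ = 1220 kg/m³
  copper: E = 116.9 GPa, ρ = 8938 kg/m³
  alloy steel: E = 202.4 GPa, ρ = 7897 kg/m³
  polycarbonate: E = 2.227 GPa, ρ = 1220 kg/m³
  silicon carbide: E = 419.7 GPa, ρ = 3200 kg/m³
  silicon carbide: M = 6.40×10⁻³
  elm: M = 4.53×10⁻³
  alloy steel: M = 1.80×10⁻³
  epoxy: M = 1.51×10⁻³
  polycarbonate: M = 1.22×10⁻³
  copper: M = 1.21×10⁻³
Silicon carbide has the largest M.

silicon carbide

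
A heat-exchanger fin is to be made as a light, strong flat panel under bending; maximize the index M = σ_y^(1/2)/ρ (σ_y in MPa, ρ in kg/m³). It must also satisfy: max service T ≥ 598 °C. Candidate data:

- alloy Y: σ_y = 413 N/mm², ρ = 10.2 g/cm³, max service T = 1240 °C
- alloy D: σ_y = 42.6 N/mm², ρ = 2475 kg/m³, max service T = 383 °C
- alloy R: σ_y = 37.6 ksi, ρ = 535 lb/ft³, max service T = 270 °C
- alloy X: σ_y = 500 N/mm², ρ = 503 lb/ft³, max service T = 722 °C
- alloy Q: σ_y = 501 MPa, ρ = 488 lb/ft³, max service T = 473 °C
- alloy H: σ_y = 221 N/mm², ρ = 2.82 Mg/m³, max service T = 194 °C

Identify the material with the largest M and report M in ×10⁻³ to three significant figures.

Screen on constraints: max service T ≥ 598 °C. Survivors: alloy Y, alloy X.
Normalizing units and computing the index:
  alloy Y: σ_y = 413.0 MPa, ρ = 10200 kg/m³
  alloy X: σ_y = 500.0 MPa, ρ = 8057 kg/m³
  alloy X: M = 2.78×10⁻³
  alloy Y: M = 1.99×10⁻³
The maximum is for alloy X.

alloy X, M = 2.78×10⁻³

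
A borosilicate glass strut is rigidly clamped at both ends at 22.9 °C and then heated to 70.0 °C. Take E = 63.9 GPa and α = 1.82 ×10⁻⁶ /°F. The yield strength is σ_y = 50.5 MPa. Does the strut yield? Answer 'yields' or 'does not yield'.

does not yield

α = 1.82×10⁻⁶/°F × 9/5 = 3.28×10⁻⁶/K.
ΔT = 47.10 K. Constrained thermal stress σ = E·α·ΔT = 63.90×10³ MPa × 3.28×10⁻⁶ × 47.10 = 9.86 MPa (compressive).
Compare to σ_y = 50.5 MPa: σ < σ_y, so it does not yield.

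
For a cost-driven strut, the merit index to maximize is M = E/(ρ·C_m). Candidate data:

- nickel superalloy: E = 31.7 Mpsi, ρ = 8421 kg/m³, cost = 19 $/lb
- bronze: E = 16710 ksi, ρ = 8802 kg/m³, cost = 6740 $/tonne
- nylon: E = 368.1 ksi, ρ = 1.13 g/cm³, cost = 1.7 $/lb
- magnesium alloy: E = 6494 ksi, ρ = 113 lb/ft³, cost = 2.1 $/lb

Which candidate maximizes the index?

magnesium alloy

Convert each candidate to consistent units, then evaluate M:
  nickel superalloy: E = 218.6 GPa, ρ = 8421 kg/m³, cost = 41.89 $/kg
  bronze: E = 115.2 GPa, ρ = 8802 kg/m³, cost = 6.740 $/kg
  nylon: E = 2.538 GPa, ρ = 1130 kg/m³, cost = 3.748 $/kg
  magnesium alloy: E = 44.77 GPa, ρ = 1810 kg/m³, cost = 4.630 $/kg
  magnesium alloy: M = 5.34 MN·m per $
  bronze: M = 1.94 MN·m per $
  nickel superalloy: M = 0.620 MN·m per $
  nylon: M = 0.599 MN·m per $
Magnesium alloy ranks first.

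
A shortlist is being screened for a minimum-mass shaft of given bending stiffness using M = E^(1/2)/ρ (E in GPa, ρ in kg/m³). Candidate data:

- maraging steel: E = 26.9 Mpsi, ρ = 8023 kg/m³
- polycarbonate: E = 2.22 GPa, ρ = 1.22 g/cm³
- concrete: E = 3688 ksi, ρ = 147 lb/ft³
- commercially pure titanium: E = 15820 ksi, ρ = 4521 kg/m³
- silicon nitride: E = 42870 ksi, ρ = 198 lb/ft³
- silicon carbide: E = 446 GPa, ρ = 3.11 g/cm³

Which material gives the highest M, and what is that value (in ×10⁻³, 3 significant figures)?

Convert each candidate to consistent units, then evaluate M:
  maraging steel: E = 185.5 GPa, ρ = 8023 kg/m³
  polycarbonate: E = 2.220 GPa, ρ = 1220 kg/m³
  concrete: E = 25.43 GPa, ρ = 2355 kg/m³
  commercially pure titanium: E = 109.1 GPa, ρ = 4521 kg/m³
  silicon nitride: E = 295.6 GPa, ρ = 3172 kg/m³
  silicon carbide: E = 446.0 GPa, ρ = 3110 kg/m³
  silicon carbide: M = 6.79×10⁻³
  silicon nitride: M = 5.42×10⁻³
  commercially pure titanium: M = 2.31×10⁻³
  concrete: M = 2.14×10⁻³
  maraging steel: M = 1.70×10⁻³
  polycarbonate: M = 1.22×10⁻³
The maximum is for silicon carbide.

silicon carbide, M = 6.79×10⁻³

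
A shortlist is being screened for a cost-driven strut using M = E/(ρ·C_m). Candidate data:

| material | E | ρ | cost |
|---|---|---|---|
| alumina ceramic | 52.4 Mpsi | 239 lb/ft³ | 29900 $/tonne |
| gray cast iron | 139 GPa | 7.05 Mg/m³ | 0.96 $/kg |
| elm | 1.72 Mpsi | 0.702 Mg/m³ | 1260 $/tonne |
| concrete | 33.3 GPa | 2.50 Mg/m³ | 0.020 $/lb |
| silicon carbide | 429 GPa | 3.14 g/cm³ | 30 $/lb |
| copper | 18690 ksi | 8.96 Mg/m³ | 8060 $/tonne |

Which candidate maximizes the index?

Normalizing units and computing the index:
  alumina ceramic: E = 361.3 GPa, ρ = 3828 kg/m³, cost = 29.90 $/kg
  gray cast iron: E = 139.0 GPa, ρ = 7050 kg/m³, cost = 0.9600 $/kg
  elm: E = 11.86 GPa, ρ = 702.0 kg/m³, cost = 1.260 $/kg
  concrete: E = 33.30 GPa, ρ = 2500 kg/m³, cost = 0.04409 $/kg
  silicon carbide: E = 429.0 GPa, ρ = 3140 kg/m³, cost = 66.14 $/kg
  copper: E = 128.9 GPa, ρ = 8960 kg/m³, cost = 8.060 $/kg
  concrete: M = 302 MN·m per $
  gray cast iron: M = 20.5 MN·m per $
  elm: M = 13.4 MN·m per $
  alumina ceramic: M = 3.16 MN·m per $
  silicon carbide: M = 2.07 MN·m per $
  copper: M = 1.78 MN·m per $
Concrete ranks first.

concrete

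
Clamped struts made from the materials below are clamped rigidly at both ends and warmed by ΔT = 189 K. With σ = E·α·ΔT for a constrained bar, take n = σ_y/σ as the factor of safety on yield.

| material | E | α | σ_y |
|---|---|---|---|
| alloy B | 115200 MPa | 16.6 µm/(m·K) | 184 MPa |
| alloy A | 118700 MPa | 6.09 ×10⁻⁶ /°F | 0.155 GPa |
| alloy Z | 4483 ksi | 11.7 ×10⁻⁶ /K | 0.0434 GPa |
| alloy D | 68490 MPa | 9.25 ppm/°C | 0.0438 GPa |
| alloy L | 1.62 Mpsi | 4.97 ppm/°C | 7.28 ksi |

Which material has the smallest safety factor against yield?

alloy D

With everything in SI (GPa, ×10⁻⁶/K, MPa):
  alloy B: E = 115.2, α = 16.6, σ_y = 184.0 → σ = 361 MPa, n = 0.509
  alloy A: E = 118.7, α = 11.0, σ_y = 155.0 → σ = 246 MPa, n = 0.630
  alloy Z: E = 30.91, α = 11.7, σ_y = 43.40 → σ = 68.3 MPa, n = 0.635
  alloy D: E = 68.49, α = 9.25, σ_y = 43.80 → σ = 120 MPa, n = 0.366
  alloy L: E = 11.17, α = 4.97, σ_y = 50.19 → σ = 10.5 MPa, n = 4.78
Alloy D has the lowest safety factor, n = 0.366.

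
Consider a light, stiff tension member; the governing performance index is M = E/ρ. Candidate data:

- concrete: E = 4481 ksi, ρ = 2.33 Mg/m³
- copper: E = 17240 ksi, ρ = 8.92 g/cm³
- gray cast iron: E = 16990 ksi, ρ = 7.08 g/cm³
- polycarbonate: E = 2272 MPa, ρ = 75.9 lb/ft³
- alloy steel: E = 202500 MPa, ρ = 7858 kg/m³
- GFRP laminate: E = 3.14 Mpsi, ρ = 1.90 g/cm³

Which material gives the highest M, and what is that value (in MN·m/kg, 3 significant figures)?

alloy steel, M = 25.8 MN·m/kg

After converting to SI:
  concrete: E = 30.90 GPa, ρ = 2330 kg/m³
  copper: E = 118.9 GPa, ρ = 8920 kg/m³
  gray cast iron: E = 117.1 GPa, ρ = 7080 kg/m³
  polycarbonate: E = 2.272 GPa, ρ = 1216 kg/m³
  alloy steel: E = 202.5 GPa, ρ = 7858 kg/m³
  GFRP laminate: E = 21.65 GPa, ρ = 1900 kg/m³
  alloy steel: M = 25.8 MN·m/kg
  gray cast iron: M = 16.5 MN·m/kg
  copper: M = 13.3 MN·m/kg
  concrete: M = 13.3 MN·m/kg
  GFRP laminate: M = 11.4 MN·m/kg
  polycarbonate: M = 1.87 MN·m/kg
Alloy steel has the largest M.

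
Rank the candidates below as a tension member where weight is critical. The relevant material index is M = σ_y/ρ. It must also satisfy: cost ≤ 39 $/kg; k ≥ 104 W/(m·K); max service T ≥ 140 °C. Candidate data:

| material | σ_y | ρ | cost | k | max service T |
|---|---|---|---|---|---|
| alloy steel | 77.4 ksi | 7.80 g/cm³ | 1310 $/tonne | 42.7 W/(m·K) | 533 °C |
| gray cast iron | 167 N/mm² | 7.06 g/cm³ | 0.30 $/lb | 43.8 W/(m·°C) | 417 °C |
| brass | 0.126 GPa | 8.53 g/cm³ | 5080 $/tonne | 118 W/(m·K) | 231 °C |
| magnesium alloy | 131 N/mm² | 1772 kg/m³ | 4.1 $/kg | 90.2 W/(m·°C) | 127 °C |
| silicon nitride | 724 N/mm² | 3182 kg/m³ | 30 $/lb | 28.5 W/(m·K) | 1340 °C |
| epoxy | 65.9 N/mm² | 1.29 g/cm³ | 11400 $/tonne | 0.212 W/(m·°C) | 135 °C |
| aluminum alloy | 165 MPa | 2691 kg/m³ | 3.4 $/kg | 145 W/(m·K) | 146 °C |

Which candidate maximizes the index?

aluminum alloy

Screen on constraints: cost ≤ 39 $/kg; k ≥ 104 W/(m·K); max service T ≥ 140 °C. Survivors: brass, aluminum alloy.
After converting to SI:
  brass: σ_y = 126.0 MPa, ρ = 8530 kg/m³
  aluminum alloy: σ_y = 165.0 MPa, ρ = 2691 kg/m³
  aluminum alloy: M = 61.3 kN·m/kg
  brass: M = 14.8 kN·m/kg
The maximum is for aluminum alloy.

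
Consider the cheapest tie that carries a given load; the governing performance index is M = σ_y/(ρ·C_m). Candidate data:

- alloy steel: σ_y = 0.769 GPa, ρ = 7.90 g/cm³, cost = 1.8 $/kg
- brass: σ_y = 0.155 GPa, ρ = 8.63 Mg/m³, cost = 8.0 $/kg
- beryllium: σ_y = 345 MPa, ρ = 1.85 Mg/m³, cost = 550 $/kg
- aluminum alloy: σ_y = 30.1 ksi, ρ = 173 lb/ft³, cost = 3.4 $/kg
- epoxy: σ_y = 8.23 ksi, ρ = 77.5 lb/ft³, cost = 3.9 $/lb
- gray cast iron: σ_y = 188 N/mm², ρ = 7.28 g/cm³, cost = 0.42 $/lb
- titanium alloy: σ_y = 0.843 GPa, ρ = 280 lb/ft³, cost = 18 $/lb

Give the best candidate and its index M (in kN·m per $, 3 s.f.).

alloy steel, M = 54.1 kN·m per $

Putting every candidate on a common basis:
  alloy steel: σ_y = 769.0 MPa, ρ = 7900 kg/m³, cost = 1.800 $/kg
  brass: σ_y = 155.0 MPa, ρ = 8630 kg/m³, cost = 8.000 $/kg
  beryllium: σ_y = 345.0 MPa, ρ = 1850 kg/m³, cost = 550.0 $/kg
  aluminum alloy: σ_y = 207.5 MPa, ρ = 2771 kg/m³, cost = 3.400 $/kg
  epoxy: σ_y = 56.74 MPa, ρ = 1241 kg/m³, cost = 8.598 $/kg
  gray cast iron: σ_y = 188.0 MPa, ρ = 7280 kg/m³, cost = 0.9259 $/kg
  titanium alloy: σ_y = 843.0 MPa, ρ = 4485 kg/m³, cost = 39.68 $/kg
  alloy steel: M = 54.1 kN·m per $
  gray cast iron: M = 27.9 kN·m per $
  aluminum alloy: M = 22.0 kN·m per $
  epoxy: M = 5.32 kN·m per $
  titanium alloy: M = 4.74 kN·m per $
  brass: M = 2.25 kN·m per $
  beryllium: M = 0.339 kN·m per $
The maximum is for alloy steel.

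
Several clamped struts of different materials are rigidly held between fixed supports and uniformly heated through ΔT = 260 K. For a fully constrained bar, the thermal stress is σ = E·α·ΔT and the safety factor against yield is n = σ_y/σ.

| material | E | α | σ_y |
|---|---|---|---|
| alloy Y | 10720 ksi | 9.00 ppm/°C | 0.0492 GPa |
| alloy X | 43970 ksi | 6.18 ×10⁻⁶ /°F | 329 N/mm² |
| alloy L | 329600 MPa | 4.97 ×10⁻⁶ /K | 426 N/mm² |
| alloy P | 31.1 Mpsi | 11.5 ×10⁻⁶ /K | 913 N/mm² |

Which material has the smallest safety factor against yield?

alloy Y

In consistent units (E in GPa, α in ×10⁻⁶/K, σ_y in MPa):
  alloy Y: E = 73.91, α = 9.00, σ_y = 49.20 → σ = 173 MPa, n = 0.284
  alloy X: E = 303.2, α = 11.1, σ_y = 329.0 → σ = 877 MPa, n = 0.375
  alloy L: E = 329.6, α = 4.97, σ_y = 426.0 → σ = 426 MPa, n = 1.00
  alloy P: E = 214.4, α = 11.5, σ_y = 913.0 → σ = 641 MPa, n = 1.42
Alloy Y has the lowest safety factor, n = 0.284.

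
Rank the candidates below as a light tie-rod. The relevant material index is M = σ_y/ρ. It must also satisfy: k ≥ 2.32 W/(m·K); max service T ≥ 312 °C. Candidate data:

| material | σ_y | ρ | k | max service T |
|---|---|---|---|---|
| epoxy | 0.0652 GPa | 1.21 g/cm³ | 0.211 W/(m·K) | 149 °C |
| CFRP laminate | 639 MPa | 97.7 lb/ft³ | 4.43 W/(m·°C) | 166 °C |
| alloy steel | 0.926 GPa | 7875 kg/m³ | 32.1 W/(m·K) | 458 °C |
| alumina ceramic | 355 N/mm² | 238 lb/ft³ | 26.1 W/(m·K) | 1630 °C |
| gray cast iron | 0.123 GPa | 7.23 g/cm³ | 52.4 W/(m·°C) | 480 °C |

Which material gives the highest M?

alloy steel

Screen on constraints: k ≥ 2.32 W/(m·K); max service T ≥ 312 °C. Survivors: alloy steel, alumina ceramic, gray cast iron.
After converting to SI:
  alloy steel: σ_y = 926.0 MPa, ρ = 7875 kg/m³
  alumina ceramic: σ_y = 355.0 MPa, ρ = 3812 kg/m³
  gray cast iron: σ_y = 123.0 MPa, ρ = 7230 kg/m³
  alloy steel: M = 118 kN·m/kg
  alumina ceramic: M = 93.1 kN·m/kg
  gray cast iron: M = 17.0 kN·m/kg
Highest index: alloy steel.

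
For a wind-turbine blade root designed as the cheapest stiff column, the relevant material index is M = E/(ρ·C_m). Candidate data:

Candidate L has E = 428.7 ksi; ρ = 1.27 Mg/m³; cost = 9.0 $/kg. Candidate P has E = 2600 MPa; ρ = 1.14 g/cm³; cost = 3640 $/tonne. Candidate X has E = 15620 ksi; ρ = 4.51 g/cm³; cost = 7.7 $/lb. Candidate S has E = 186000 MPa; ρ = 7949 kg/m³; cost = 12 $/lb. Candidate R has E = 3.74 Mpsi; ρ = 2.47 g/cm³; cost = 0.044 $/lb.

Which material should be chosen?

Putting every candidate on a common basis:
  candidate L: E = 2.956 GPa, ρ = 1270 kg/m³, cost = 9.000 $/kg
  candidate P: E = 2.600 GPa, ρ = 1140 kg/m³, cost = 3.640 $/kg
  candidate X: E = 107.7 GPa, ρ = 4510 kg/m³, cost = 16.98 $/kg
  candidate S: E = 186.0 GPa, ρ = 7949 kg/m³, cost = 26.46 $/kg
  candidate R: E = 25.79 GPa, ρ = 2470 kg/m³, cost = 0.09700 $/kg
  candidate R: M = 108 MN·m per $
  candidate X: M = 1.41 MN·m per $
  candidate S: M = 0.884 MN·m per $
  candidate P: M = 0.627 MN·m per $
  candidate L: M = 0.259 MN·m per $
The maximum is for candidate R.

candidate R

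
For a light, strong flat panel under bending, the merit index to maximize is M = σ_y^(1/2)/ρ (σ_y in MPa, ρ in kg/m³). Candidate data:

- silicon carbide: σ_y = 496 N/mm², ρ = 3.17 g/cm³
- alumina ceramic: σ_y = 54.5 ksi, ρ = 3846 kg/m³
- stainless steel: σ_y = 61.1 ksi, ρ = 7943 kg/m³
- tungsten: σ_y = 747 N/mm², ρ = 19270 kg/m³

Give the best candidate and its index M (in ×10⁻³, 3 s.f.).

silicon carbide, M = 7.03×10⁻³

In SI units:
  silicon carbide: σ_y = 496.0 MPa, ρ = 3170 kg/m³
  alumina ceramic: σ_y = 375.8 MPa, ρ = 3846 kg/m³
  stainless steel: σ_y = 421.3 MPa, ρ = 7943 kg/m³
  tungsten: σ_y = 747.0 MPa, ρ = 19270 kg/m³
  silicon carbide: M = 7.03×10⁻³
  alumina ceramic: M = 5.04×10⁻³
  stainless steel: M = 2.58×10⁻³
  tungsten: M = 1.42×10⁻³
Silicon carbide ranks first.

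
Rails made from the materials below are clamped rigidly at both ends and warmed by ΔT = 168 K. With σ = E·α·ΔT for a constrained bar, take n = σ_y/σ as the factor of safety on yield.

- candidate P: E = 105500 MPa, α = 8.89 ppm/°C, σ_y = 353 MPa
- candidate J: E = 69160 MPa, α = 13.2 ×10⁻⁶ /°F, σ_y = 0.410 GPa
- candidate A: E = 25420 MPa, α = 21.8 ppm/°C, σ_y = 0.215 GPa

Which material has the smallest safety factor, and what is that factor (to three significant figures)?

With everything in SI (GPa, ×10⁻⁶/K, MPa):
  candidate P: E = 105.5, α = 8.89, σ_y = 353.0 → σ = 158 MPa, n = 2.24
  candidate J: E = 69.16, α = 23.8, σ_y = 410.0 → σ = 276 MPa, n = 1.49
  candidate A: E = 25.42, α = 21.8, σ_y = 215.0 → σ = 93.1 MPa, n = 2.31
Candidate J has the lowest safety factor, n = 1.49.

candidate J, n = 1.49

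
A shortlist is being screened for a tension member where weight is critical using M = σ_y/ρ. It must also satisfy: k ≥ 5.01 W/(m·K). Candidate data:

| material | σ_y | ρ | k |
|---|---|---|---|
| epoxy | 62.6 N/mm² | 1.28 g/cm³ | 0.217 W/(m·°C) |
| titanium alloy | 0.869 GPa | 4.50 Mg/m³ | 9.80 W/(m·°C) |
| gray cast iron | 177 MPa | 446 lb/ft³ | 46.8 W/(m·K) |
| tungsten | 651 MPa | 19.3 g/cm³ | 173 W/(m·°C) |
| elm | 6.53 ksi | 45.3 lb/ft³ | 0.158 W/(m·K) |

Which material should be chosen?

Screen on constraints: k ≥ 5.01 W/(m·K). Survivors: titanium alloy, gray cast iron, tungsten.
Convert each candidate to consistent units, then evaluate M:
  titanium alloy: σ_y = 869.0 MPa, ρ = 4500 kg/m³
  gray cast iron: σ_y = 177.0 MPa, ρ = 7144 kg/m³
  tungsten: σ_y = 651.0 MPa, ρ = 19300 kg/m³
  titanium alloy: M = 193 kN·m/kg
  tungsten: M = 33.7 kN·m/kg
  gray cast iron: M = 24.8 kN·m/kg
Highest index: titanium alloy.

titanium alloy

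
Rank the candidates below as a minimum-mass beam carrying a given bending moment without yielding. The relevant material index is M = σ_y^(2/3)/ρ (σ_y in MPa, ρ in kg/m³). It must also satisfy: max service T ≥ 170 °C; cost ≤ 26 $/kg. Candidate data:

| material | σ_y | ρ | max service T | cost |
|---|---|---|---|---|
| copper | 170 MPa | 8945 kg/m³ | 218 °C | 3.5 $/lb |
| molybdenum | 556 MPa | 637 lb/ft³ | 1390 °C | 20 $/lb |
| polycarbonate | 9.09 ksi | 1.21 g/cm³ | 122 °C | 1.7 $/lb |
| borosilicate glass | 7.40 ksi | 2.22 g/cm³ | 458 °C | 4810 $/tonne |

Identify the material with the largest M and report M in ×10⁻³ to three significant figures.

borosilicate glass, M = 6.20×10⁻³

Screen on constraints: max service T ≥ 170 °C; cost ≤ 26 $/kg. Survivors: copper, borosilicate glass.
After converting to SI:
  copper: σ_y = 170.0 MPa, ρ = 8945 kg/m³
  borosilicate glass: σ_y = 51.02 MPa, ρ = 2220 kg/m³
  borosilicate glass: M = 6.20×10⁻³
  copper: M = 3.43×10⁻³
Highest index: borosilicate glass.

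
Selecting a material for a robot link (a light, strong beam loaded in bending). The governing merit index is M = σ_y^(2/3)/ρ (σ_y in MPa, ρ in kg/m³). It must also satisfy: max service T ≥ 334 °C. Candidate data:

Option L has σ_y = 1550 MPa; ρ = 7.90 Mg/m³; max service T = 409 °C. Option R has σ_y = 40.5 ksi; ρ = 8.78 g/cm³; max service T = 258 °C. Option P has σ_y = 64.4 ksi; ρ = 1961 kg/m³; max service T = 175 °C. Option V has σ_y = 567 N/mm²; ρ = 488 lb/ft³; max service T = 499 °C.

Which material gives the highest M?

option L

Screen on constraints: max service T ≥ 334 °C. Survivors: option L, option V.
Convert each candidate to consistent units, then evaluate M:
  option L: σ_y = 1550 MPa, ρ = 7900 kg/m³
  option V: σ_y = 567.0 MPa, ρ = 7817 kg/m³
  option L: M = 17.0×10⁻³
  option V: M = 8.76×10⁻³
Option L has the largest M.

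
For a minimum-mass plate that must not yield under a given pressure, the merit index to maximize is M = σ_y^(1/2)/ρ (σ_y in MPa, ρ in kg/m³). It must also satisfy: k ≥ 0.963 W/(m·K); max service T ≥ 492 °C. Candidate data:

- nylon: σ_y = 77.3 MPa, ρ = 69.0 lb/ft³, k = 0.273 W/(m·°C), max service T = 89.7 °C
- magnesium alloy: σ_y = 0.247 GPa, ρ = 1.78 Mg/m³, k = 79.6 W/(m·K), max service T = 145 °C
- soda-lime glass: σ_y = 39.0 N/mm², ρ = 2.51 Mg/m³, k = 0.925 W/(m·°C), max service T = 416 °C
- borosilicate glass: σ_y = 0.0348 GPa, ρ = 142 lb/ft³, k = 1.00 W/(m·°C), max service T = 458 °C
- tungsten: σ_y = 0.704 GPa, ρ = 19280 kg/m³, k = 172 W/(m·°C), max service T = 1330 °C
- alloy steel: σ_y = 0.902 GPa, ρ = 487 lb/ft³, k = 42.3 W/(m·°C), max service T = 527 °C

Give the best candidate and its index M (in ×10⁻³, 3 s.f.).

Screen on constraints: k ≥ 0.963 W/(m·K); max service T ≥ 492 °C. Survivors: tungsten, alloy steel.
Putting every candidate on a common basis:
  tungsten: σ_y = 704.0 MPa, ρ = 19280 kg/m³
  alloy steel: σ_y = 902.0 MPa, ρ = 7801 kg/m³
  alloy steel: M = 3.85×10⁻³
  tungsten: M = 1.38×10⁻³
The maximum is for alloy steel.

alloy steel, M = 3.85×10⁻³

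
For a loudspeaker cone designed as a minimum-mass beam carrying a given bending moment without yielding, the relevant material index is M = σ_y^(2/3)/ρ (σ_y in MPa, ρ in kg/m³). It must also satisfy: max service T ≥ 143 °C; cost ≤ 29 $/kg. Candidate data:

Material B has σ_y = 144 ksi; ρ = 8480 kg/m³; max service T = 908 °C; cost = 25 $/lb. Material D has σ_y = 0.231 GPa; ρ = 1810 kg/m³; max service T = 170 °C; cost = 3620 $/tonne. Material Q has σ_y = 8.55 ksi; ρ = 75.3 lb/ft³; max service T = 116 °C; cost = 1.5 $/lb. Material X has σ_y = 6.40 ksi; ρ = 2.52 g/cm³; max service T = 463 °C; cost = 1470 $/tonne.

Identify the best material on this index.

Screen on constraints: max service T ≥ 143 °C; cost ≤ 29 $/kg. Survivors: material D, material X.
Putting every candidate on a common basis:
  material D: σ_y = 231.0 MPa, ρ = 1810 kg/m³
  material X: σ_y = 44.13 MPa, ρ = 2520 kg/m³
  material D: M = 20.8×10⁻³
  material X: M = 4.96×10⁻³
The maximum is for material D.

material D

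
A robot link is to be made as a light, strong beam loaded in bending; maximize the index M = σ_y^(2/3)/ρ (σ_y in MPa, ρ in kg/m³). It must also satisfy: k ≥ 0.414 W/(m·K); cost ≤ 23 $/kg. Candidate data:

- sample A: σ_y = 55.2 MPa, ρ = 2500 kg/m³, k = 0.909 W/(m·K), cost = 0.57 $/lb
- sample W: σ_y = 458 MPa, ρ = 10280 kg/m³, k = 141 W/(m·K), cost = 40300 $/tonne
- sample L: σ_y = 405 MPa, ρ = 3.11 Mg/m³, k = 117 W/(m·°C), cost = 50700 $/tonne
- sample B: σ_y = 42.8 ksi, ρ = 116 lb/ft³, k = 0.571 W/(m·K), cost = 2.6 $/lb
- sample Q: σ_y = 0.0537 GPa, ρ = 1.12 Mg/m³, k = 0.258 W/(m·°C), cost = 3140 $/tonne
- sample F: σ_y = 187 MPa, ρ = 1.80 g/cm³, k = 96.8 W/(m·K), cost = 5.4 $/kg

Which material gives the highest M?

Screen on constraints: k ≥ 0.414 W/(m·K); cost ≤ 23 $/kg. Survivors: sample A, sample B, sample F.
In SI units:
  sample A: σ_y = 55.20 MPa, ρ = 2500 kg/m³
  sample B: σ_y = 295.1 MPa, ρ = 1858 kg/m³
  sample F: σ_y = 187.0 MPa, ρ = 1800 kg/m³
  sample B: M = 23.9×10⁻³
  sample F: M = 18.2×10⁻³
  sample A: M = 5.80×10⁻³
Sample B has the largest M.

sample B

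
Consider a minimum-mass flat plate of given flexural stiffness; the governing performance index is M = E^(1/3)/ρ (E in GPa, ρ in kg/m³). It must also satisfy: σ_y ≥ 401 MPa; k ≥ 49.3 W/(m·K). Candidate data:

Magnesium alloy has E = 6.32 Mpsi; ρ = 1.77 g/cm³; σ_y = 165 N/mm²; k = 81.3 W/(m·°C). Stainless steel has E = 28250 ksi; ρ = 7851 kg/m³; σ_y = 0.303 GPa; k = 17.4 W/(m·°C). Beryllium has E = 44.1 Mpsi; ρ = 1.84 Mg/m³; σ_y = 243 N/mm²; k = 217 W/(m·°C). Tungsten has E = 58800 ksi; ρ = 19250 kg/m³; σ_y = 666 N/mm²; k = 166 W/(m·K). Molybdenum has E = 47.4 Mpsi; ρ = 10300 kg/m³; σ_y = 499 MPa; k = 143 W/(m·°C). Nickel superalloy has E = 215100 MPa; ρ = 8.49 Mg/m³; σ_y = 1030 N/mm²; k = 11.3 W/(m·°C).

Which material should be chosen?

molybdenum

Screen on constraints: σ_y ≥ 401 MPa; k ≥ 49.3 W/(m·K). Survivors: tungsten, molybdenum.
In SI units:
  tungsten: E = 405.4 GPa, ρ = 19250 kg/m³
  molybdenum: E = 326.8 GPa, ρ = 10300 kg/m³
  molybdenum: M = 0.669×10⁻³
  tungsten: M = 0.384×10⁻³
Highest index: molybdenum.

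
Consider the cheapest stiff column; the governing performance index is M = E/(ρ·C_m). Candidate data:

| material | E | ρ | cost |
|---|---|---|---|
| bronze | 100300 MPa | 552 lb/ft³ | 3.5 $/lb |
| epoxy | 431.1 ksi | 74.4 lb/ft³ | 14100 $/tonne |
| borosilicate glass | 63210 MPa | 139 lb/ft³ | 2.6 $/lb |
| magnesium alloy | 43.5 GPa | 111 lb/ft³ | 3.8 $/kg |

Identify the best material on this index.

In SI units:
  bronze: E = 100.3 GPa, ρ = 8842 kg/m³, cost = 7.716 $/kg
  epoxy: E = 2.972 GPa, ρ = 1192 kg/m³, cost = 14.10 $/kg
  borosilicate glass: E = 63.21 GPa, ρ = 2227 kg/m³, cost = 5.732 $/kg
  magnesium alloy: E = 43.50 GPa, ρ = 1778 kg/m³, cost = 3.800 $/kg
  magnesium alloy: M = 6.44 MN·m per $
  borosilicate glass: M = 4.95 MN·m per $
  bronze: M = 1.47 MN·m per $
  epoxy: M = 0.177 MN·m per $
The maximum is for magnesium alloy.

magnesium alloy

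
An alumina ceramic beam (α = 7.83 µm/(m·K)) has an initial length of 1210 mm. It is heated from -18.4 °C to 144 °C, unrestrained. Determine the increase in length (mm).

ΔT = 144 − (-18.4) = 162.4 K.
ΔL = α·L₀·ΔT = 7.83×10⁻⁶ × 1210 mm × 162.4 K = 1.54 mm.

1.54 mm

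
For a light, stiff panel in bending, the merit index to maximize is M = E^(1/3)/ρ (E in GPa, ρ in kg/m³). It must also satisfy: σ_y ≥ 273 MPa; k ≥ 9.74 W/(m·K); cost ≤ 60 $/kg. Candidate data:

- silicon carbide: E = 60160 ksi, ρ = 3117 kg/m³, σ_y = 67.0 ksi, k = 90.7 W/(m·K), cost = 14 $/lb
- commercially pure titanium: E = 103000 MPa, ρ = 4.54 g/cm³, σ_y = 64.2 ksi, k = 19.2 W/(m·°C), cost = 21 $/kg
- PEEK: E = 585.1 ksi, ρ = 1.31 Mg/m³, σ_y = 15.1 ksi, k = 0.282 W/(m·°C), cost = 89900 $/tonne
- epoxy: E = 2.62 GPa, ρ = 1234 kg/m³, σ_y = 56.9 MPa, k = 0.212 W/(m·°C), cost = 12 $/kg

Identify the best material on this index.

silicon carbide

Screen on constraints: σ_y ≥ 273 MPa; k ≥ 9.74 W/(m·K); cost ≤ 60 $/kg. Survivors: silicon carbide, commercially pure titanium.
Convert each candidate to consistent units, then evaluate M:
  silicon carbide: E = 414.8 GPa, ρ = 3117 kg/m³
  commercially pure titanium: E = 103.0 GPa, ρ = 4540 kg/m³
  silicon carbide: M = 2.39×10⁻³
  commercially pure titanium: M = 1.03×10⁻³
Highest index: silicon carbide.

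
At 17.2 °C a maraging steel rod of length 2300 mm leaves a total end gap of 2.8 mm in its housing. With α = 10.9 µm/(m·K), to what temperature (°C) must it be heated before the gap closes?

129 °C

α·L₀·ΔT = 2.8 mm ⇒ ΔT = 2.8 / (10.9×10⁻⁶ × 2300.0) = 111.7 K.
T = 17.2 + 111.7 = 128.9 °C.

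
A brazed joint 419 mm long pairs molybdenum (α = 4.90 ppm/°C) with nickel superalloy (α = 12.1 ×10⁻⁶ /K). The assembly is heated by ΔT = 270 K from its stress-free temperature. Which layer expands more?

nickel superalloy

α(molybdenum) = 4.90×10⁻⁶/K vs α(nickel superalloy) = 12.1×10⁻⁶/K.
Higher α expands more for the same ΔT: nickel superalloy.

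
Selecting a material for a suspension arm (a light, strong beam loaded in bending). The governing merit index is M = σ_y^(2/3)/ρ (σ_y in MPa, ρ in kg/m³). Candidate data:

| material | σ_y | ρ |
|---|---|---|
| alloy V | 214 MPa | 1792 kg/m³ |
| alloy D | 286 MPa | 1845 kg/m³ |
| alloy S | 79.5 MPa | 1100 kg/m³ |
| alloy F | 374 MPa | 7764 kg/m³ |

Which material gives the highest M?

Evaluate M for each candidate:
  alloy D: M = 23.5×10⁻³
  alloy V: M = 20.0×10⁻³
  alloy S: M = 16.8×10⁻³
  alloy F: M = 6.69×10⁻³
Alloy D has the largest M.

alloy D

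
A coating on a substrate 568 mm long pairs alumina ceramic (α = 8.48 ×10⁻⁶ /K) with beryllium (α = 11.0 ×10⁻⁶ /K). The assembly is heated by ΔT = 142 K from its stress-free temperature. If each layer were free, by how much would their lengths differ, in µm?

Δα = |8.48 − 11.0|×10⁻⁶/K = 2.52×10⁻⁶/K.
ΔL_mismatch = Δα·L·ΔT = 2.52×10⁻⁶ × 568.0 mm × 142.0 K = 203 µm.

203 µm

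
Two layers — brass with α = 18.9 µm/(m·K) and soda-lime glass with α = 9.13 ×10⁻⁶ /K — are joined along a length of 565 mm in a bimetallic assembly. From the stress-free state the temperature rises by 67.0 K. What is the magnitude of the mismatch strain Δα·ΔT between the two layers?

Δα = |18.9 − 9.13|×10⁻⁶/K = 9.77×10⁻⁶/K.
Mismatch strain = Δα·ΔT = 9.77×10⁻⁶ × 67.0 = 6.55×10⁻⁴.

6.55×10⁻⁴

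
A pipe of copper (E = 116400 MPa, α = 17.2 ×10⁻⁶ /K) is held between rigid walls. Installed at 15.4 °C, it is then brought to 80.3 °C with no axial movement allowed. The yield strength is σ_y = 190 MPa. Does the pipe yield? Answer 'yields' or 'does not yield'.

does not yield

E = 116400 MPa = 116.4 GPa.
ΔT = 64.90 K. Constrained thermal stress σ = E·α·ΔT = 116.4×10³ MPa × 17.2×10⁻⁶ × 64.90 = 130 MPa (compressive).
Compare to σ_y = 190 MPa: σ < σ_y, so it does not yield.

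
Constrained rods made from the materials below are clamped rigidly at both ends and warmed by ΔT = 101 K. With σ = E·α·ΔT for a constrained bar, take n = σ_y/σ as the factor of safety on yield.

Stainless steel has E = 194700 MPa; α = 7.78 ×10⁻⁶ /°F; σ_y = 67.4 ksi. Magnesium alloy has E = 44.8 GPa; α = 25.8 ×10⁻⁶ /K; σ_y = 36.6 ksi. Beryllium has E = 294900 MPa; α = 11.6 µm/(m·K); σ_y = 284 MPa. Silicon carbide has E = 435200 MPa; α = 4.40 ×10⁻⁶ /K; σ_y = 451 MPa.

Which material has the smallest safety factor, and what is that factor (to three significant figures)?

beryllium, n = 0.822

In consistent units (E in GPa, α in ×10⁻⁶/K, σ_y in MPa):
  stainless steel: E = 194.7, α = 14.0, σ_y = 464.7 → σ = 275 MPa, n = 1.69
  magnesium alloy: E = 44.80, α = 25.8, σ_y = 252.3 → σ = 117 MPa, n = 2.16
  beryllium: E = 294.9, α = 11.6, σ_y = 284.0 → σ = 346 MPa, n = 0.822
  silicon carbide: E = 435.2, α = 4.40, σ_y = 451.0 → σ = 193 MPa, n = 2.33
Beryllium has the lowest safety factor, n = 0.822.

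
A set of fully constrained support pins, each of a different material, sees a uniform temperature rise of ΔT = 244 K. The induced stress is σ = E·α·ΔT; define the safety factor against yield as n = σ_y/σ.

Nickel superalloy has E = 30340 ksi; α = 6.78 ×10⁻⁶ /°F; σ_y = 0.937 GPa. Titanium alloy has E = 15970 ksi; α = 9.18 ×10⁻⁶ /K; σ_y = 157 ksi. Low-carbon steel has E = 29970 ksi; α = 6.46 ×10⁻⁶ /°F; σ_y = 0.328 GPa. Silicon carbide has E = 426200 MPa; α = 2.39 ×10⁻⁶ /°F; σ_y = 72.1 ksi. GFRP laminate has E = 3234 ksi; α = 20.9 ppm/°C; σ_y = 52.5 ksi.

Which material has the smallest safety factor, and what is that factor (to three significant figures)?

low-carbon steel, n = 0.559

Converting E to GPa, α to ×10⁻⁶/K, σ_y to MPa, then σ and n for each:
  nickel superalloy: E = 209.2, α = 12.2, σ_y = 937.0 → σ = 623 MPa, n = 1.50
  titanium alloy: E = 110.1, α = 9.18, σ_y = 1082 → σ = 247 MPa, n = 4.39
  low-carbon steel: E = 206.6, α = 11.6, σ_y = 328.0 → σ = 586 MPa, n = 0.559
  silicon carbide: E = 426.2, α = 4.30, σ_y = 497.1 → σ = 447 MPa, n = 1.11
  GFRP laminate: E = 22.30, α = 20.9, σ_y = 362.0 → σ = 114 MPa, n = 3.18
Low-carbon steel has the lowest safety factor, n = 0.559.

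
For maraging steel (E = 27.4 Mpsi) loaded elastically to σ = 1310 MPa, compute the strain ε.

E = 27.4 Mpsi = 188.9 GPa = 188900 MPa.
ε = σ/E = 1310 / 188900 = 6.93×10⁻³.

6.93×10⁻³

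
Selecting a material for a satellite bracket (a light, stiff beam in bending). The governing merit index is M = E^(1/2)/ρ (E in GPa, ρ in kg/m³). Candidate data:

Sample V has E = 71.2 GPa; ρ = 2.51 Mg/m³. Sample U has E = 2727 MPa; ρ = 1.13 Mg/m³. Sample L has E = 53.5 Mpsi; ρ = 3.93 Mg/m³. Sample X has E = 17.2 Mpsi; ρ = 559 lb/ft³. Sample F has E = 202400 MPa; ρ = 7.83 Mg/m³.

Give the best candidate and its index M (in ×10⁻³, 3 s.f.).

Normalizing units and computing the index:
  sample V: E = 71.20 GPa, ρ = 2510 kg/m³
  sample U: E = 2.727 GPa, ρ = 1130 kg/m³
  sample L: E = 368.9 GPa, ρ = 3930 kg/m³
  sample X: E = 118.6 GPa, ρ = 8954 kg/m³
  sample F: E = 202.4 GPa, ρ = 7830 kg/m³
  sample L: M = 4.89×10⁻³
  sample V: M = 3.36×10⁻³
  sample F: M = 1.82×10⁻³
  sample U: M = 1.46×10⁻³
  sample X: M = 1.22×10⁻³
Sample L ranks first.

sample L, M = 4.89×10⁻³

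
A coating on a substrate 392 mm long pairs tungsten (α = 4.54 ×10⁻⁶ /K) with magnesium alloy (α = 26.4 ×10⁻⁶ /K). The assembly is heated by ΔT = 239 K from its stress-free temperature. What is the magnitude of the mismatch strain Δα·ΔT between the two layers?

Δα = |4.54 − 26.4|×10⁻⁶/K = 21.9×10⁻⁶/K.
Mismatch strain = Δα·ΔT = 21.9×10⁻⁶ × 239.0 = 5.22×10⁻³.

5.22×10⁻³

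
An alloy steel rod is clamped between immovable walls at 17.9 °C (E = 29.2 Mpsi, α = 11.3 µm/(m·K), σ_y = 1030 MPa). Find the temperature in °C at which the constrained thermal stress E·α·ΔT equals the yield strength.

E = 29.2 Mpsi = 201.3 GPa.
E·α·ΔT = 1030 MPa ⇒ ΔT = 1030 / (201.3×10³ × 11.3×10⁻⁶) = 452.7 K.
T = 17.9 + 452.7 = 470.6 °C.

471 °C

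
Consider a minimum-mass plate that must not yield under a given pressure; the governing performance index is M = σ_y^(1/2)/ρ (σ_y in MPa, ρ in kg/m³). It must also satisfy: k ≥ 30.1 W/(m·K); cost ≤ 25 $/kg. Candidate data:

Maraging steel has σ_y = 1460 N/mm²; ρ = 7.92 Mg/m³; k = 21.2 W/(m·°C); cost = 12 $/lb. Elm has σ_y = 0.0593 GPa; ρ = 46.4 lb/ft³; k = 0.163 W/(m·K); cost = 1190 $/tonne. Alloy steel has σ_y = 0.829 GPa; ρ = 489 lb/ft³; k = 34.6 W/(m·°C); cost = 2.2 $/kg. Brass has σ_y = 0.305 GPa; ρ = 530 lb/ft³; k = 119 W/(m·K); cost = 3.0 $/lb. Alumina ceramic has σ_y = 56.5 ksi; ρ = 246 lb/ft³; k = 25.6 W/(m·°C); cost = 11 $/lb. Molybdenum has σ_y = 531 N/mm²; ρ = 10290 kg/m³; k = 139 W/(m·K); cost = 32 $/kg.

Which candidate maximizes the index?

Screen on constraints: k ≥ 30.1 W/(m·K); cost ≤ 25 $/kg. Survivors: alloy steel, brass.
In SI units:
  alloy steel: σ_y = 829.0 MPa, ρ = 7833 kg/m³
  brass: σ_y = 305.0 MPa, ρ = 8490 kg/m³
  alloy steel: M = 3.68×10⁻³
  brass: M = 2.06×10⁻³
Alloy steel has the largest M.

alloy steel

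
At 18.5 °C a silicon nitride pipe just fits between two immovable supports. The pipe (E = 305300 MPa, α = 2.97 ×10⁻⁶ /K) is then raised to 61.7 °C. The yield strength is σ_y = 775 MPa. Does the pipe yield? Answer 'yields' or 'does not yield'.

does not yield

E = 305300 MPa = 305.3 GPa.
ΔT = 43.20 K. Constrained thermal stress σ = E·α·ΔT = 305.3×10³ MPa × 2.97×10⁻⁶ × 43.20 = 39.2 MPa (compressive).
Compare to σ_y = 775 MPa: σ < σ_y, so it does not yield.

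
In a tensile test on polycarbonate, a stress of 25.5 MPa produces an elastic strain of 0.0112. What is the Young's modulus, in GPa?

2.28 GPa

E = σ/ε = 25.5 MPa / 0.0112 = 2277 MPa = 2.28 GPa.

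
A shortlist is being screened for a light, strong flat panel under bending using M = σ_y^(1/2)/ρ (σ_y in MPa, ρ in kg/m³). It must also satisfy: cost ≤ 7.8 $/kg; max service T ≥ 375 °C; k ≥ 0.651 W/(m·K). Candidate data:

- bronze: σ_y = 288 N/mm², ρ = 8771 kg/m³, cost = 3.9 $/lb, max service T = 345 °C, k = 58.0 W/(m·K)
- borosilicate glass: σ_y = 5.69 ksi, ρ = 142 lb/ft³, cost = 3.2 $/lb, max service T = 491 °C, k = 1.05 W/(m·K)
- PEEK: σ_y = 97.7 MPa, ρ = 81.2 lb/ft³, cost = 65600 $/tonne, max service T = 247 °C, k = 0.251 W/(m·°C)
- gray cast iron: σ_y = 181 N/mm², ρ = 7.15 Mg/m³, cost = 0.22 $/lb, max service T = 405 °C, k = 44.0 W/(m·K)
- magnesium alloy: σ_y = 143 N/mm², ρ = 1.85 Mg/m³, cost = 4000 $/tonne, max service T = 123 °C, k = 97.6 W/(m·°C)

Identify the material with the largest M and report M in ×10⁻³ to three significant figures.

Screen on constraints: cost ≤ 7.8 $/kg; max service T ≥ 375 °C; k ≥ 0.651 W/(m·K). Survivors: borosilicate glass, gray cast iron.
Convert each candidate to consistent units, then evaluate M:
  borosilicate glass: σ_y = 39.23 MPa, ρ = 2275 kg/m³
  gray cast iron: σ_y = 181.0 MPa, ρ = 7150 kg/m³
  borosilicate glass: M = 2.75×10⁻³
  gray cast iron: M = 1.88×10⁻³
Borosilicate glass has the largest M.

borosilicate glass, M = 2.75×10⁻³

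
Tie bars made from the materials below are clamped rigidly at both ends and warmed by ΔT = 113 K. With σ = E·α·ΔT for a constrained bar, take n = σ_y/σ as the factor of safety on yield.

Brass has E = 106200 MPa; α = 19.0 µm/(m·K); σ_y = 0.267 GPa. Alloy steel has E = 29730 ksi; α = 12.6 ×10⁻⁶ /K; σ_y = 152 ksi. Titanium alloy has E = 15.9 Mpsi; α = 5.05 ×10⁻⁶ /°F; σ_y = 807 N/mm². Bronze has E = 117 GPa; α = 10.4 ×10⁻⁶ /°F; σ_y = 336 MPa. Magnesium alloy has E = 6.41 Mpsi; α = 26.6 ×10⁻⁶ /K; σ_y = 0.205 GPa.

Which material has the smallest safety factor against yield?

In consistent units (E in GPa, α in ×10⁻⁶/K, σ_y in MPa):
  brass: E = 106.2, α = 19.0, σ_y = 267.0 → σ = 228 MPa, n = 1.17
  alloy steel: E = 205.0, α = 12.6, σ_y = 1048 → σ = 292 MPa, n = 3.59
  titanium alloy: E = 109.6, α = 9.09, σ_y = 807.0 → σ = 113 MPa, n = 7.17
  bronze: E = 117.0, α = 18.7, σ_y = 336.0 → σ = 247 MPa, n = 1.36
  magnesium alloy: E = 44.20, α = 26.6, σ_y = 205.0 → σ = 133 MPa, n = 1.54
The minimum is brass at n = 1.17.

brass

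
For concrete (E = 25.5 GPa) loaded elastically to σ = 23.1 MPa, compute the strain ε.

ε = σ/E = 23.1 / 25500 = 9.06×10⁻⁴.

9.06×10⁻⁴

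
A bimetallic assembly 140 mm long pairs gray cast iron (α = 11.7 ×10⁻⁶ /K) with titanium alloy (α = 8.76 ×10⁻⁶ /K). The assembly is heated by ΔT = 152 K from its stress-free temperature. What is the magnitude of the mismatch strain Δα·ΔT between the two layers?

Δα = |11.7 − 8.76|×10⁻⁶/K = 2.94×10⁻⁶/K.
Mismatch strain = Δα·ΔT = 2.94×10⁻⁶ × 152.0 = 4.47×10⁻⁴.

4.47×10⁻⁴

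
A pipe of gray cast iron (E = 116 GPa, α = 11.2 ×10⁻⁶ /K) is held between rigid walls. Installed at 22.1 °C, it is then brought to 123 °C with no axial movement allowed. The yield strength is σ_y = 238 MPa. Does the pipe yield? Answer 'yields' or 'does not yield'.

does not yield

ΔT = 100.9 K. Constrained thermal stress σ = E·α·ΔT = 116.0×10³ MPa × 11.2×10⁻⁶ × 100.9 = 131 MPa (compressive).
Compare to σ_y = 238 MPa: σ < σ_y, so it does not yield.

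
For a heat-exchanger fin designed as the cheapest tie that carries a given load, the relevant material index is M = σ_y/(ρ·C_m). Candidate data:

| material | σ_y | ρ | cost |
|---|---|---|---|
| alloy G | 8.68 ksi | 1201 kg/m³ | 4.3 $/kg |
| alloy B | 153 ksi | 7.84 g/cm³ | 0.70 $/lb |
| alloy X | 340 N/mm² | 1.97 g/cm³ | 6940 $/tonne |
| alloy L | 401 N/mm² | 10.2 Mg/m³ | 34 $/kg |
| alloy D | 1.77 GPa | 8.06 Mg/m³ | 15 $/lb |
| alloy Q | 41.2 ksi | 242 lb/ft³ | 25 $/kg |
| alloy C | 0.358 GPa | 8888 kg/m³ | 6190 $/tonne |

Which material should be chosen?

Normalizing units and computing the index:
  alloy G: σ_y = 59.85 MPa, ρ = 1201 kg/m³, cost = 4.300 $/kg
  alloy B: σ_y = 1055 MPa, ρ = 7840 kg/m³, cost = 1.543 $/kg
  alloy X: σ_y = 340.0 MPa, ρ = 1970 kg/m³, cost = 6.940 $/kg
  alloy L: σ_y = 401.0 MPa, ρ = 10200 kg/m³, cost = 34.00 $/kg
  alloy D: σ_y = 1770 MPa, ρ = 8060 kg/m³, cost = 33.07 $/kg
  alloy Q: σ_y = 284.1 MPa, ρ = 3876 kg/m³, cost = 25.00 $/kg
  alloy C: σ_y = 358.0 MPa, ρ = 8888 kg/m³, cost = 6.190 $/kg
  alloy B: M = 87.2 kN·m per $
  alloy X: M = 24.9 kN·m per $
  alloy G: M = 11.6 kN·m per $
  alloy D: M = 6.64 kN·m per $
  alloy C: M = 6.51 kN·m per $
  alloy Q: M = 2.93 kN·m per $
  alloy L: M = 1.16 kN·m per $
Highest index: alloy B.

alloy B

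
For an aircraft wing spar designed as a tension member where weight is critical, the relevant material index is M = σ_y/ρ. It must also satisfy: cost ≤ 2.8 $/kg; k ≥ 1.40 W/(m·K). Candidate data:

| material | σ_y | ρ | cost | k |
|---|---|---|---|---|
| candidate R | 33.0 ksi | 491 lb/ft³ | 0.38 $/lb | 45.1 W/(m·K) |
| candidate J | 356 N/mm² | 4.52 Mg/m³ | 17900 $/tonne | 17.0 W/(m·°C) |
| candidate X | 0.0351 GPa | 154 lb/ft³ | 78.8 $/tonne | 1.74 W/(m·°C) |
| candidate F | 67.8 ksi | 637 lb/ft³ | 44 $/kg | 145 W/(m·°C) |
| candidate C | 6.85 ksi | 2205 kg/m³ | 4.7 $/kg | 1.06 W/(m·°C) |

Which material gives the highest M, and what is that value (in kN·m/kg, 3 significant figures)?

Screen on constraints: cost ≤ 2.8 $/kg; k ≥ 1.40 W/(m·K). Survivors: candidate R, candidate X.
After converting to SI:
  candidate R: σ_y = 227.5 MPa, ρ = 7865 kg/m³
  candidate X: σ_y = 35.10 MPa, ρ = 2467 kg/m³
  candidate R: M = 28.9 kN·m/kg
  candidate X: M = 14.2 kN·m/kg
The maximum is for candidate R.

candidate R, M = 28.9 kN·m/kg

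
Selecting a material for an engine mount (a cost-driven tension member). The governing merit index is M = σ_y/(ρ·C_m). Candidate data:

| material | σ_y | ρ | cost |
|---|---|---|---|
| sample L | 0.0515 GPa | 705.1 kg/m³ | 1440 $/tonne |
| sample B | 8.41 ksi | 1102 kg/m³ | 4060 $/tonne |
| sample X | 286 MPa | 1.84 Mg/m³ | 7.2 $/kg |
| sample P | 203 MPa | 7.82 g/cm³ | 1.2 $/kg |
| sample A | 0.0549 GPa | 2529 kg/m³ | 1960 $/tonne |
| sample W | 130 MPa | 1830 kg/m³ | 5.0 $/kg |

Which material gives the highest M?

In SI units:
  sample L: σ_y = 51.50 MPa, ρ = 705.1 kg/m³, cost = 1.440 $/kg
  sample B: σ_y = 57.98 MPa, ρ = 1102 kg/m³, cost = 4.060 $/kg
  sample X: σ_y = 286.0 MPa, ρ = 1840 kg/m³, cost = 7.200 $/kg
  sample P: σ_y = 203.0 MPa, ρ = 7820 kg/m³, cost = 1.200 $/kg
  sample A: σ_y = 54.90 MPa, ρ = 2529 kg/m³, cost = 1.960 $/kg
  sample W: σ_y = 130.0 MPa, ρ = 1830 kg/m³, cost = 5.000 $/kg
  sample L: M = 50.7 kN·m per $
  sample P: M = 21.6 kN·m per $
  sample X: M = 21.6 kN·m per $
  sample W: M = 14.2 kN·m per $
  sample B: M = 13.0 kN·m per $
  sample A: M = 11.1 kN·m per $
Highest index: sample L.

sample L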